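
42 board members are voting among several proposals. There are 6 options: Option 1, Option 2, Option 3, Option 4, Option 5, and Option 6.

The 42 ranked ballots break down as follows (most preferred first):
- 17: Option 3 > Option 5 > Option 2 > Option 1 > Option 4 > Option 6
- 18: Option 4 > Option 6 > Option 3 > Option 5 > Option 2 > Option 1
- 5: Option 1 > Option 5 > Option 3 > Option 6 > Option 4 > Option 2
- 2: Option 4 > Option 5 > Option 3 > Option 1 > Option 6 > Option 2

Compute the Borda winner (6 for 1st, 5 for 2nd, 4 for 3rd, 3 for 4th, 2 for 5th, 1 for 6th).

Option 3

Option 1: 17×3 + 18×1 + 5×6 + 2×3 = 105
Option 2: 17×4 + 18×2 + 5×1 + 2×1 = 111
Option 3: 17×6 + 18×4 + 5×4 + 2×4 = 202
Option 4: 17×2 + 18×6 + 5×2 + 2×6 = 164
Option 5: 17×5 + 18×3 + 5×5 + 2×5 = 174
Option 6: 17×1 + 18×5 + 5×3 + 2×2 = 126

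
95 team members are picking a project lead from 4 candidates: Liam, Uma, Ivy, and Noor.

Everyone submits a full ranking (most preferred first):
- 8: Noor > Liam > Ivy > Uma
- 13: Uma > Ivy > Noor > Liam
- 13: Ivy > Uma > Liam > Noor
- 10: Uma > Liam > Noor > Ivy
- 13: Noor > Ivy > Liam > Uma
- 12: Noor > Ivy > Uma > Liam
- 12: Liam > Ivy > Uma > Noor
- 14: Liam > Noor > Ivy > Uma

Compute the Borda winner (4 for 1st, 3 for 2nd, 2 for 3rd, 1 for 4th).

Ivy

Liam: 8×3 + 13×1 + 13×2 + 10×3 + 13×2 + 12×1 + 12×4 + 14×4 = 235
Uma: 8×1 + 13×4 + 13×3 + 10×4 + 13×1 + 12×2 + 12×2 + 14×1 = 214
Ivy: 8×2 + 13×3 + 13×4 + 10×1 + 13×3 + 12×3 + 12×3 + 14×2 = 256
Noor: 8×4 + 13×2 + 13×1 + 10×2 + 13×4 + 12×4 + 12×1 + 14×3 = 245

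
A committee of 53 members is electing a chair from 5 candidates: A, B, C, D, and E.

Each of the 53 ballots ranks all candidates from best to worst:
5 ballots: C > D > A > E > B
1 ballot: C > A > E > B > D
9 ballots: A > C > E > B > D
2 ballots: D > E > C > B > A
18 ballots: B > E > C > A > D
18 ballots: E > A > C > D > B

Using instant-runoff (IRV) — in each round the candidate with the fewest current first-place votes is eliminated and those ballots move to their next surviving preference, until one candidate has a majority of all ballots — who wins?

E

Round 1: A 9, B 18, C 6, D 2, E 18. D eliminated.
Round 2: A 9, B 18, C 6, E 20. C eliminated.
Round 3: A 15, B 18, E 20. A eliminated.
Round 4: B 18, E 35. E has a majority (≥27).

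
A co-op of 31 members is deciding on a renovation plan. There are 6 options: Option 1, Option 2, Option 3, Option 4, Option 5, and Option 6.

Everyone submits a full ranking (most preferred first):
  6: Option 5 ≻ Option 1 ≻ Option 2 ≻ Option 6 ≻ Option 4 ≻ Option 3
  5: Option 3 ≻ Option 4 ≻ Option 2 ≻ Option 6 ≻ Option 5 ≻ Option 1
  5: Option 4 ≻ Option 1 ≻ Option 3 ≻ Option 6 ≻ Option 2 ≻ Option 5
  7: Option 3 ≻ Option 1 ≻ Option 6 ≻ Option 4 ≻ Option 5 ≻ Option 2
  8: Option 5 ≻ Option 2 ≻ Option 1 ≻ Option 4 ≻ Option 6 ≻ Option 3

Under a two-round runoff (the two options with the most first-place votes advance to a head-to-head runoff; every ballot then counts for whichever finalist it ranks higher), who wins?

Option 3

Round 1 first-place votes: Option 1 0, Option 2 0, Option 3 12, Option 4 5, Option 5 14, Option 6 0. Option 5 and Option 3 advance.
Runoff: Option 5 is ranked above Option 3 on 14 ballots, Option 3 above Option 5 on 17.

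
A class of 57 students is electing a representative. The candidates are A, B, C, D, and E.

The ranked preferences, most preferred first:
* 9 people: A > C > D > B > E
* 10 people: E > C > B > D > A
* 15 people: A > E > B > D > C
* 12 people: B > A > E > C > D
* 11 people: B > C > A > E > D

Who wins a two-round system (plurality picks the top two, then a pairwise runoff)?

Round 1 first-place votes: A 24, B 23, C 0, D 0, E 10. A and B advance.
Runoff: A is ranked above B on 24 ballots, B above A on 33.

B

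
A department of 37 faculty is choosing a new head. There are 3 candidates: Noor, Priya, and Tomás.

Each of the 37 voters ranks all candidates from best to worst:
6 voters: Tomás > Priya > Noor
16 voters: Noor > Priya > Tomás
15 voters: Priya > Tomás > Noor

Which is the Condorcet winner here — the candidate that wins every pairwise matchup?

Priya

Priya vs Noor: 21–16
Priya vs Tomás: 31–6
Priya beats every other candidate.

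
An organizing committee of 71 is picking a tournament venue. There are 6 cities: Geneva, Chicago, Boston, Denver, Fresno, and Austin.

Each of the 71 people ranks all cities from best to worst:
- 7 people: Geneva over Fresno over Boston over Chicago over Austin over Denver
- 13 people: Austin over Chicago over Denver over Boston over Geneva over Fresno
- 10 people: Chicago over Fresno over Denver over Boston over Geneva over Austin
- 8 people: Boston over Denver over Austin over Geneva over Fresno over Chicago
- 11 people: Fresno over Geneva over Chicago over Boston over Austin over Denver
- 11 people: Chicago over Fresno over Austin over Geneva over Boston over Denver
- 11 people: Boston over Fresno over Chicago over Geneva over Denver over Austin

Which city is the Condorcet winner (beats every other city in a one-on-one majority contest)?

Fresno

Fresno vs Geneva: 43–28
Fresno vs Chicago: 37–34
Fresno vs Boston: 39–32
Fresno vs Denver: 50–21
Fresno vs Austin: 50–21
Fresno beats every other city.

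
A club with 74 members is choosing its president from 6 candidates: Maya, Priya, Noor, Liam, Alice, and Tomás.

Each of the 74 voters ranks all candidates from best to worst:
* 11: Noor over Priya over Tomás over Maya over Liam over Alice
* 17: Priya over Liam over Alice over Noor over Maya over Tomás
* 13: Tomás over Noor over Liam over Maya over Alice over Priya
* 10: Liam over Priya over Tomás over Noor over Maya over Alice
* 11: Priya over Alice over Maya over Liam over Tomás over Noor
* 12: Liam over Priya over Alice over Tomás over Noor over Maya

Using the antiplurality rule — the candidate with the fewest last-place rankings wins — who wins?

Last-place votes: Maya 12, Priya 13, Noor 11, Liam 0, Alice 21, Tomás 17.

Liam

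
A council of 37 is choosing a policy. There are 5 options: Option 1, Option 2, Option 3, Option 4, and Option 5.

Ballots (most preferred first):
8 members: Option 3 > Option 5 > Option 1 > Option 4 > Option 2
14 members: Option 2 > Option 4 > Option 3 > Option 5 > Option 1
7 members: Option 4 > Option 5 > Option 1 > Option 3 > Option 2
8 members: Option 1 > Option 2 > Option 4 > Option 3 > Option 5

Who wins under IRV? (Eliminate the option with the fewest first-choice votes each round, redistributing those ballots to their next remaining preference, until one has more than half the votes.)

Round 1: Option 1 8, Option 2 14, Option 3 8, Option 4 7, Option 5 0. Option 5 eliminated.
Round 2: Option 1 8, Option 2 14, Option 3 8, Option 4 7. Option 4 eliminated.
Round 3: Option 1 15, Option 2 14, Option 3 8. Option 3 eliminated.
Round 4: Option 1 23, Option 2 14. Option 1 has a majority (≥19).

Option 1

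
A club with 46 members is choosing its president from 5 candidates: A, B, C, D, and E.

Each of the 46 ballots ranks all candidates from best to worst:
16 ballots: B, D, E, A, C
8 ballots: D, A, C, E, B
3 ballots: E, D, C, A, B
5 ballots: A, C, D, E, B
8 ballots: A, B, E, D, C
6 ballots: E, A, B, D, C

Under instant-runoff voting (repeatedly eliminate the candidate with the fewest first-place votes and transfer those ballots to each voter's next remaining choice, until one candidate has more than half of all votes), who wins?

A

Round 1: A 13, B 16, C 0, D 8, E 9. C eliminated.
Round 2: A 13, B 16, D 8, E 9. D eliminated.
Round 3: A 21, B 16, E 9. E eliminated.
Round 4: A 30, B 16. A has a majority (≥24).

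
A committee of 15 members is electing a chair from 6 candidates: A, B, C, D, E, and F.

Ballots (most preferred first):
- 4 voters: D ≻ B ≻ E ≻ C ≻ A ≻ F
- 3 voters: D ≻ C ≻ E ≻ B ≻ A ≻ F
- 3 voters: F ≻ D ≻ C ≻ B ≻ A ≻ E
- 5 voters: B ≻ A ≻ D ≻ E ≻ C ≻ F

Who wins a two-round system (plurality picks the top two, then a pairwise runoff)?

Round 1 first-place votes: A 0, B 5, C 0, D 7, E 0, F 3. D and B advance.
Runoff: D is ranked above B on 10 ballots, B above D on 5.

D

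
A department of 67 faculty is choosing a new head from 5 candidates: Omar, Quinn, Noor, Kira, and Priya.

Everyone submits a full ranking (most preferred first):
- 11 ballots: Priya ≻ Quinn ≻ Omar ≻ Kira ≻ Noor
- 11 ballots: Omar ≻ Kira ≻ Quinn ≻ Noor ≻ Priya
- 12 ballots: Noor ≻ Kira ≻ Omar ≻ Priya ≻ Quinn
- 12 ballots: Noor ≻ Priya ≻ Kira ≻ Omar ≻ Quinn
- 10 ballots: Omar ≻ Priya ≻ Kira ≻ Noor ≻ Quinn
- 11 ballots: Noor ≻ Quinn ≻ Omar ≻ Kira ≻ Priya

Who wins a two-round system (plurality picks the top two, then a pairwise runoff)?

Round 1 first-place votes: Omar 21, Quinn 0, Noor 35, Kira 0, Priya 11. Noor and Omar advance.
Runoff: Noor is ranked above Omar on 35 ballots, Omar above Noor on 32.

Noor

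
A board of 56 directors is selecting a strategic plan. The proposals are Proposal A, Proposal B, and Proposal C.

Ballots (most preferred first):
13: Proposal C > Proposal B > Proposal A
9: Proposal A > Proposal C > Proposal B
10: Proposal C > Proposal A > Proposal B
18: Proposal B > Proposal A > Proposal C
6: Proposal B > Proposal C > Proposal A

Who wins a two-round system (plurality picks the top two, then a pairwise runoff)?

Proposal C

Round 1 first-place votes: Proposal A 9, Proposal B 24, Proposal C 23. Proposal B and Proposal C advance.
Runoff: Proposal B is ranked above Proposal C on 24 ballots, Proposal C above Proposal B on 32.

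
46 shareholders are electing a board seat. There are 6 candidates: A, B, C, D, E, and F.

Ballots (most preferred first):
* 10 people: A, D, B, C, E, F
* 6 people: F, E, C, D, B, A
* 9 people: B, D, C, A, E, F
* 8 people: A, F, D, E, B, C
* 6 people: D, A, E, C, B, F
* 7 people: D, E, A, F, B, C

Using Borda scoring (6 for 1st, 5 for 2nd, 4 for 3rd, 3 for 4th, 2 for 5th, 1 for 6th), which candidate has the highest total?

D

A: 10×6 + 6×1 + 9×3 + 8×6 + 6×5 + 7×4 = 199
B: 10×4 + 6×2 + 9×6 + 8×2 + 6×2 + 7×2 = 148
C: 10×3 + 6×4 + 9×4 + 8×1 + 6×3 + 7×1 = 123
D: 10×5 + 6×3 + 9×5 + 8×4 + 6×6 + 7×6 = 223
E: 10×2 + 6×5 + 9×2 + 8×3 + 6×4 + 7×5 = 151
F: 10×1 + 6×6 + 9×1 + 8×5 + 6×1 + 7×3 = 122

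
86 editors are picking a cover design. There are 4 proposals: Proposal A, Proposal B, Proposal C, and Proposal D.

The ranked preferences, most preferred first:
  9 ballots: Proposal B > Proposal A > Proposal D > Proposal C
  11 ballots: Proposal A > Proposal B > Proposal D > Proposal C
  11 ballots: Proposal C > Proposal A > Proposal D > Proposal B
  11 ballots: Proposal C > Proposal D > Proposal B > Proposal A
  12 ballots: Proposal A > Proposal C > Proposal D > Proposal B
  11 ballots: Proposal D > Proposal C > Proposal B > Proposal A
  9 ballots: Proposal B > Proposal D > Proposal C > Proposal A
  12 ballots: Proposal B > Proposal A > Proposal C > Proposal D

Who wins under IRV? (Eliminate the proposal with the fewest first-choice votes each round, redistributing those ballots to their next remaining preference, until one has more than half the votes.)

Round 1: Proposal A 23, Proposal B 30, Proposal C 22, Proposal D 11. Proposal D eliminated.
Round 2: Proposal A 23, Proposal B 30, Proposal C 33. Proposal A eliminated.
Round 3: Proposal B 41, Proposal C 45. Proposal C has a majority (≥44).

Proposal C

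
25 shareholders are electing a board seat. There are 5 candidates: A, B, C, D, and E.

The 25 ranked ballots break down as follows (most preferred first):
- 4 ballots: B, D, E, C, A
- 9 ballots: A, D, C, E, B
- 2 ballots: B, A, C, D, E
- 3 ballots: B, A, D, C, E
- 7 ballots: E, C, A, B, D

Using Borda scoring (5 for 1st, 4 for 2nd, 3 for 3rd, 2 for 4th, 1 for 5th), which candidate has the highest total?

A: 4×1 + 9×5 + 2×4 + 3×4 + 7×3 = 90
B: 4×5 + 9×1 + 2×5 + 3×5 + 7×2 = 68
C: 4×2 + 9×3 + 2×3 + 3×2 + 7×4 = 75
D: 4×4 + 9×4 + 2×2 + 3×3 + 7×1 = 72
E: 4×3 + 9×2 + 2×1 + 3×1 + 7×5 = 70

A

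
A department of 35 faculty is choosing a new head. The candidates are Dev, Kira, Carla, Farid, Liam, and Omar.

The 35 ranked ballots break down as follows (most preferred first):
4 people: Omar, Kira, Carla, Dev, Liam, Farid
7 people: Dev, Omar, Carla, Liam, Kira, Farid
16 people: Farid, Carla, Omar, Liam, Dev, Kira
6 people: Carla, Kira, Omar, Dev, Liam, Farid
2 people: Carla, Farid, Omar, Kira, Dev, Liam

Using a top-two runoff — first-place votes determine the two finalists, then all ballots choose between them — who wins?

Round 1 first-place votes: Dev 7, Kira 0, Carla 8, Farid 16, Liam 0, Omar 4. Farid and Carla advance.
Runoff: Farid is ranked above Carla on 16 ballots, Carla above Farid on 19.

Carla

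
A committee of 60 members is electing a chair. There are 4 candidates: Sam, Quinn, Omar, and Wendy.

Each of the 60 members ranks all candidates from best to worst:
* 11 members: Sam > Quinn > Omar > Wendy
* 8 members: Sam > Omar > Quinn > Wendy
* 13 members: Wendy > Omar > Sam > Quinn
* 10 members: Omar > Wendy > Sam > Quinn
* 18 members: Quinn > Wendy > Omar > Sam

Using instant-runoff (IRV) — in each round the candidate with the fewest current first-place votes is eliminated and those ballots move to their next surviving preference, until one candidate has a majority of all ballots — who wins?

Wendy

Round 1: Sam 19, Quinn 18, Omar 10, Wendy 13. Omar eliminated.
Round 2: Sam 19, Quinn 18, Wendy 23. Quinn eliminated.
Round 3: Sam 19, Wendy 41. Wendy has a majority (≥31).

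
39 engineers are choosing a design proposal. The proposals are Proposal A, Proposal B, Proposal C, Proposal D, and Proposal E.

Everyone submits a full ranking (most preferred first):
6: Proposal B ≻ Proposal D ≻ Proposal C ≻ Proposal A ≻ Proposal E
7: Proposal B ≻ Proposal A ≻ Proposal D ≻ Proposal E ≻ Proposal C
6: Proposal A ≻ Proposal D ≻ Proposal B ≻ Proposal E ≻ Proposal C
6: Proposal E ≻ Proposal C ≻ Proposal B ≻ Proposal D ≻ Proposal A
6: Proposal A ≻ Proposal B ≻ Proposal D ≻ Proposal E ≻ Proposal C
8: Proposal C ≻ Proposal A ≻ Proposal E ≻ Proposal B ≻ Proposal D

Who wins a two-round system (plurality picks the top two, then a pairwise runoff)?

Proposal A

Round 1 first-place votes: Proposal A 12, Proposal B 13, Proposal C 8, Proposal D 0, Proposal E 6. Proposal B and Proposal A advance.
Runoff: Proposal B is ranked above Proposal A on 19 ballots, Proposal A above Proposal B on 20.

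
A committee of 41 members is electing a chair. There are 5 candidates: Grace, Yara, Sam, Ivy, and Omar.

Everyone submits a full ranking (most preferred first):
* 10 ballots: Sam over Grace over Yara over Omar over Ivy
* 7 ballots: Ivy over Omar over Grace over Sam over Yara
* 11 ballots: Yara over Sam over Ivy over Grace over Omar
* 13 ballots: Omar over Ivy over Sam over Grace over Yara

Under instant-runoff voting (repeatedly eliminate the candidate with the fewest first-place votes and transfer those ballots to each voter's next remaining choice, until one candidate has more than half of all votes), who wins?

Yara

Round 1: Grace 0, Yara 11, Sam 10, Ivy 7, Omar 13. Grace eliminated.
Round 2: Yara 11, Sam 10, Ivy 7, Omar 13. Ivy eliminated.
Round 3: Yara 11, Sam 10, Omar 20. Sam eliminated.
Round 4: Yara 21, Omar 20. Yara has a majority (≥21).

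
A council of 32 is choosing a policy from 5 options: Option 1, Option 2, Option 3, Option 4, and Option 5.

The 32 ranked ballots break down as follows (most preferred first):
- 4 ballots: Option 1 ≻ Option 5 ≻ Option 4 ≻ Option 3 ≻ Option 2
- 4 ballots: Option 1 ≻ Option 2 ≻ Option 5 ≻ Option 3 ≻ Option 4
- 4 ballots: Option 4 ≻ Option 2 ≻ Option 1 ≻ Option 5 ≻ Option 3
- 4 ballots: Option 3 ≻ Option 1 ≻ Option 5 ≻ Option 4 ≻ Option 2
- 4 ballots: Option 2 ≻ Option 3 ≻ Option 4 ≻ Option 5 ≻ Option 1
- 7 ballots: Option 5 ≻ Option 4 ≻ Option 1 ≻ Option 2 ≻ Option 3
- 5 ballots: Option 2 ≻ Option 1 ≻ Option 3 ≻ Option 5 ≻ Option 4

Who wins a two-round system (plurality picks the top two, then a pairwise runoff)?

Option 1

Round 1 first-place votes: Option 1 8, Option 2 9, Option 3 4, Option 4 4, Option 5 7. Option 2 and Option 1 advance.
Runoff: Option 2 is ranked above Option 1 on 13 ballots, Option 1 above Option 2 on 19.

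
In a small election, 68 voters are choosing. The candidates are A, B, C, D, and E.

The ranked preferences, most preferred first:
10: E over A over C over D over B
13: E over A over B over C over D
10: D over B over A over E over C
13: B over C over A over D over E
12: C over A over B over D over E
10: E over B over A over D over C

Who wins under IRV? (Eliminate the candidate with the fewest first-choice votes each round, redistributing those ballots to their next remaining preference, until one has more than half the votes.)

Round 1: A 0, B 13, C 12, D 10, E 33. A eliminated.
Round 2: B 13, C 12, D 10, E 33. D eliminated.
Round 3: B 23, C 12, E 33. C eliminated.
Round 4: B 35, E 33. B has a majority (≥35).

B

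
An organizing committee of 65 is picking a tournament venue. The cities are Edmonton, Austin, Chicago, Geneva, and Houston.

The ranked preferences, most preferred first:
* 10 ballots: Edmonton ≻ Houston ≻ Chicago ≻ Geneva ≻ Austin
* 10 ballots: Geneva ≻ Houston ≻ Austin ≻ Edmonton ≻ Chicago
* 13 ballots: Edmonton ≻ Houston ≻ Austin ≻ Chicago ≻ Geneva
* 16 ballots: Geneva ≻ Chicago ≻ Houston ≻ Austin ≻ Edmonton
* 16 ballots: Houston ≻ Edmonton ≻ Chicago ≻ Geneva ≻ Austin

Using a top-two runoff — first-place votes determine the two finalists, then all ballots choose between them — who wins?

Edmonton

Round 1 first-place votes: Edmonton 23, Austin 0, Chicago 0, Geneva 26, Houston 16. Geneva and Edmonton advance.
Runoff: Geneva is ranked above Edmonton on 26 ballots, Edmonton above Geneva on 39.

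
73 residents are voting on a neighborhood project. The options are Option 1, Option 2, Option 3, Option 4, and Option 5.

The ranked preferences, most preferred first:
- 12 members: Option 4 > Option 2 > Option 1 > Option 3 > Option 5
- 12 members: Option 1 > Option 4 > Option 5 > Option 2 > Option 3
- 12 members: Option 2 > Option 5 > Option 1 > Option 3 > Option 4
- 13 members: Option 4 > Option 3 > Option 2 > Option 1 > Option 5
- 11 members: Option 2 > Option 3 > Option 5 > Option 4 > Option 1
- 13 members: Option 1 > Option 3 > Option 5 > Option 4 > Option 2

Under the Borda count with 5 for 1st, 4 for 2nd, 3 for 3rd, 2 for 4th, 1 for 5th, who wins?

Option 1: 12×3 + 12×5 + 12×3 + 13×2 + 11×1 + 13×5 = 234
Option 2: 12×4 + 12×2 + 12×5 + 13×3 + 11×5 + 13×1 = 239
Option 3: 12×2 + 12×1 + 12×2 + 13×4 + 11×4 + 13×4 = 208
Option 4: 12×5 + 12×4 + 12×1 + 13×5 + 11×2 + 13×2 = 233
Option 5: 12×1 + 12×3 + 12×4 + 13×1 + 11×3 + 13×3 = 181

Option 2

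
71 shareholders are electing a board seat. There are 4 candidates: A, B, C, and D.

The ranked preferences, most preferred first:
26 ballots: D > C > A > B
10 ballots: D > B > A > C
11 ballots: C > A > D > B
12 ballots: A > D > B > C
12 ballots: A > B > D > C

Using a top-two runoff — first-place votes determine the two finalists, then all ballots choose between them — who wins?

D

Round 1 first-place votes: A 24, B 0, C 11, D 36. D and A advance.
Runoff: D is ranked above A on 36 ballots, A above D on 35.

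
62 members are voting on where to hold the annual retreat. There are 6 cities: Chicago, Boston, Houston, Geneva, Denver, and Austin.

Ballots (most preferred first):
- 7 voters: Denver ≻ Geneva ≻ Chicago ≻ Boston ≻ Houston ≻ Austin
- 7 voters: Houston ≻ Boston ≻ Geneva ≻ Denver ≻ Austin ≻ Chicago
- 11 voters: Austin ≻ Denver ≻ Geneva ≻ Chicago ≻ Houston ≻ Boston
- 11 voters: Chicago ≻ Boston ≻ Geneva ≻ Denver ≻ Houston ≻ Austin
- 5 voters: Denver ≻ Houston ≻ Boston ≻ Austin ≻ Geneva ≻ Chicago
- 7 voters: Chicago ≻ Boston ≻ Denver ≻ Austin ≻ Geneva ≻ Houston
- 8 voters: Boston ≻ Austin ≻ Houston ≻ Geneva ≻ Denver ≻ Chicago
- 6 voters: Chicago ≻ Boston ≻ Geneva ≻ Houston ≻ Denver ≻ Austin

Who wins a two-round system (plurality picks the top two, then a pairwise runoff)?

Round 1 first-place votes: Chicago 24, Boston 8, Houston 7, Geneva 0, Denver 12, Austin 11. Chicago and Denver advance.
Runoff: Chicago is ranked above Denver on 24 ballots, Denver above Chicago on 38.

Denver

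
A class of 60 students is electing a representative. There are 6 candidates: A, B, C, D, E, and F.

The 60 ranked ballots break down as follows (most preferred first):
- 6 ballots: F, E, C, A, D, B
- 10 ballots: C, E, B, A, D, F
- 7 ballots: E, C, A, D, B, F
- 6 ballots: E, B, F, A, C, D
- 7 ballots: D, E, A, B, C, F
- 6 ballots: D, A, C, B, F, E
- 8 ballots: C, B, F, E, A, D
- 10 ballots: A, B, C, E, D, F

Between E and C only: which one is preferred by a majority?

C

E is ranked above C on 26 ballots; C above E on 34.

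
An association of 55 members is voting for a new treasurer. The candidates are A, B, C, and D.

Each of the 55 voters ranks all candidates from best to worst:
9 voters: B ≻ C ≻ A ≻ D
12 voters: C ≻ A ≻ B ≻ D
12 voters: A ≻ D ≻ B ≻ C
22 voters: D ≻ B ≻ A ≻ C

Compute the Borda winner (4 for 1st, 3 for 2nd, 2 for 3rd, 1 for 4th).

B

A: 9×2 + 12×3 + 12×4 + 22×2 = 146
B: 9×4 + 12×2 + 12×2 + 22×3 = 150
C: 9×3 + 12×4 + 12×1 + 22×1 = 109
D: 9×1 + 12×1 + 12×3 + 22×4 = 145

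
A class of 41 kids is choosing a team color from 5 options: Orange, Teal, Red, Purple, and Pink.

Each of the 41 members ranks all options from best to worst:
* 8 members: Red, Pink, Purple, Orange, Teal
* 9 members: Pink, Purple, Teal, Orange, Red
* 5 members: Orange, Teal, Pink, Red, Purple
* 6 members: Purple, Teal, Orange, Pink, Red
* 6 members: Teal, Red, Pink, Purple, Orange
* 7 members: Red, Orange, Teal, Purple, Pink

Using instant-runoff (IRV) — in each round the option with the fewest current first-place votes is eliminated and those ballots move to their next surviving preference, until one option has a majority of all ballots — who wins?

Teal

Round 1: Orange 5, Teal 6, Red 15, Purple 6, Pink 9. Orange eliminated.
Round 2: Teal 11, Red 15, Purple 6, Pink 9. Purple eliminated.
Round 3: Teal 17, Red 15, Pink 9. Pink eliminated.
Round 4: Teal 26, Red 15. Teal has a majority (≥21).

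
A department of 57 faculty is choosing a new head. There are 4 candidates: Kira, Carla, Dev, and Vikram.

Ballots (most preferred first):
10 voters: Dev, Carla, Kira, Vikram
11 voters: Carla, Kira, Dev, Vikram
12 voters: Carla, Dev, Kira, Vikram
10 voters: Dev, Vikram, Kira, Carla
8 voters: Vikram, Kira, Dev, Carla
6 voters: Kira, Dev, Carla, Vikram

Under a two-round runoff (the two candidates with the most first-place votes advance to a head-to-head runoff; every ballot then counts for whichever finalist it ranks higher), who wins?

Dev

Round 1 first-place votes: Kira 6, Carla 23, Dev 20, Vikram 8. Carla and Dev advance.
Runoff: Carla is ranked above Dev on 23 ballots, Dev above Carla on 34.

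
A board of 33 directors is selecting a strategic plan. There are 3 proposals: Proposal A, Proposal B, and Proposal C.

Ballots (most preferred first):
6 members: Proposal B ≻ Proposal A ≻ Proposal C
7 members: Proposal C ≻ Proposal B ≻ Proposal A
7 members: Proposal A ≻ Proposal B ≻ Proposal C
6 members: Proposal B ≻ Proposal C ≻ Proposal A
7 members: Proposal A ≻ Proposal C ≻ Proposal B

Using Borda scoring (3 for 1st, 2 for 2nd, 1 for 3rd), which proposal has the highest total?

Proposal B

Proposal A: 6×2 + 7×1 + 7×3 + 6×1 + 7×3 = 67
Proposal B: 6×3 + 7×2 + 7×2 + 6×3 + 7×1 = 71
Proposal C: 6×1 + 7×3 + 7×1 + 6×2 + 7×2 = 60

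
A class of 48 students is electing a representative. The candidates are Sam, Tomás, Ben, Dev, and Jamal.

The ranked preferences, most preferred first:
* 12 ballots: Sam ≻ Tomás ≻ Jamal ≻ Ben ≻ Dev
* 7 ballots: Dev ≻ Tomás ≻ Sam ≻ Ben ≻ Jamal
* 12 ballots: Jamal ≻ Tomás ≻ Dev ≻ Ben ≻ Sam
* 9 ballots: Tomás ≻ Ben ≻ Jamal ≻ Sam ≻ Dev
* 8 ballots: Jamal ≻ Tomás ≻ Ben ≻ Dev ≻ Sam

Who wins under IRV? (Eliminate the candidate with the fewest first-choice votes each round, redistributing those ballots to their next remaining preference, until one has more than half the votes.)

Round 1: Sam 12, Tomás 9, Ben 0, Dev 7, Jamal 20. Ben eliminated.
Round 2: Sam 12, Tomás 9, Dev 7, Jamal 20. Dev eliminated.
Round 3: Sam 12, Tomás 16, Jamal 20. Sam eliminated.
Round 4: Tomás 28, Jamal 20. Tomás has a majority (≥25).

Tomás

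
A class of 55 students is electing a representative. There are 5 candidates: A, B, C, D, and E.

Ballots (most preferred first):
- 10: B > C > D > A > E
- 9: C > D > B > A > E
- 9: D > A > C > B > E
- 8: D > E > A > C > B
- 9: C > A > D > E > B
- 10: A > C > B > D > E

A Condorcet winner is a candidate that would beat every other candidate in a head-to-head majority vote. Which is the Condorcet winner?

C vs A: 28–27
C vs B: 45–10
C vs D: 38–17
C vs E: 47–8
C beats every other candidate.

C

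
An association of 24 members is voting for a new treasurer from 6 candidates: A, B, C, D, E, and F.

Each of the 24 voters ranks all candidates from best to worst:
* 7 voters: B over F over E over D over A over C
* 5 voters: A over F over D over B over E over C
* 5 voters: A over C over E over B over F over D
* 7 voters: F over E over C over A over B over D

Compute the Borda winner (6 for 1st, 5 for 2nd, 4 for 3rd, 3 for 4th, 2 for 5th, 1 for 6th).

A: 7×2 + 5×6 + 5×6 + 7×3 = 95
B: 7×6 + 5×3 + 5×3 + 7×2 = 86
C: 7×1 + 5×1 + 5×5 + 7×4 = 65
D: 7×3 + 5×4 + 5×1 + 7×1 = 53
E: 7×4 + 5×2 + 5×4 + 7×5 = 93
F: 7×5 + 5×5 + 5×2 + 7×6 = 112

F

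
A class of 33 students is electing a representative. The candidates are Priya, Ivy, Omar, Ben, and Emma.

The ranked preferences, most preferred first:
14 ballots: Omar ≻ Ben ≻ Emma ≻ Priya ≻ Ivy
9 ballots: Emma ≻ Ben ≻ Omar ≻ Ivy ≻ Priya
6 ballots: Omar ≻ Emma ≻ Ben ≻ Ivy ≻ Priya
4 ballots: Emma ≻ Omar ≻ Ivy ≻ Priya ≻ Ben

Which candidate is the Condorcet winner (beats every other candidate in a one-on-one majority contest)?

Omar vs Priya: 33–0
Omar vs Ivy: 33–0
Omar vs Ben: 24–9
Omar vs Emma: 20–13
Omar beats every other candidate.

Omar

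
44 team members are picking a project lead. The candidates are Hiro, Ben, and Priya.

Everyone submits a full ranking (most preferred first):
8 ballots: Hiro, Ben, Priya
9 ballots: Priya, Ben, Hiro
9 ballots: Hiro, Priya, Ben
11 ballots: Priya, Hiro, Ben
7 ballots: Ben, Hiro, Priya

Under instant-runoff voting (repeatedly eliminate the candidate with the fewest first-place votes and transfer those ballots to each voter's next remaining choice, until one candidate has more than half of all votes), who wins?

Round 1: Hiro 17, Ben 7, Priya 20. Ben eliminated.
Round 2: Hiro 24, Priya 20. Hiro has a majority (≥23).

Hiro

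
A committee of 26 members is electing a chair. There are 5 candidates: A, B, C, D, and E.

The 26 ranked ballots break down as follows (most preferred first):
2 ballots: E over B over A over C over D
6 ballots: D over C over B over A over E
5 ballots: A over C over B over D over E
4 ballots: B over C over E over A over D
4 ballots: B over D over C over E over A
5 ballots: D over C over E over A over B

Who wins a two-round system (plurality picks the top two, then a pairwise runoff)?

B

Round 1 first-place votes: A 5, B 8, C 0, D 11, E 2. D and B advance.
Runoff: D is ranked above B on 11 ballots, B above D on 15.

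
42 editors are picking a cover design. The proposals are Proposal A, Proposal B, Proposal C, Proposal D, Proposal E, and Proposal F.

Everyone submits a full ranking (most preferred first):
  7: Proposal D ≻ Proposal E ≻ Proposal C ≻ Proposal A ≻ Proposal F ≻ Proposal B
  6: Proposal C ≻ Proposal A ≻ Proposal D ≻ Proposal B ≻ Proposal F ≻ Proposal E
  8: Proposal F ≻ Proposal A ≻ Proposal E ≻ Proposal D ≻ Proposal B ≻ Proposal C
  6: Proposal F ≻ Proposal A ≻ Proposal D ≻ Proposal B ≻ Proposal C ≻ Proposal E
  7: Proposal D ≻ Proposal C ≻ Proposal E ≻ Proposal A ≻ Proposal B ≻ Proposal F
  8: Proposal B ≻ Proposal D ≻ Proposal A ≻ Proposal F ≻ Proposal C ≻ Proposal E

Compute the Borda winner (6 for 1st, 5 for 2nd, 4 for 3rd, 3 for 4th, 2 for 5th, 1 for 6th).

Proposal D

Proposal A: 7×3 + 6×5 + 8×5 + 6×5 + 7×3 + 8×4 = 174
Proposal B: 7×1 + 6×3 + 8×2 + 6×3 + 7×2 + 8×6 = 121
Proposal C: 7×4 + 6×6 + 8×1 + 6×2 + 7×5 + 8×2 = 135
Proposal D: 7×6 + 6×4 + 8×3 + 6×4 + 7×6 + 8×5 = 196
Proposal E: 7×5 + 6×1 + 8×4 + 6×1 + 7×4 + 8×1 = 115
Proposal F: 7×2 + 6×2 + 8×6 + 6×6 + 7×1 + 8×3 = 141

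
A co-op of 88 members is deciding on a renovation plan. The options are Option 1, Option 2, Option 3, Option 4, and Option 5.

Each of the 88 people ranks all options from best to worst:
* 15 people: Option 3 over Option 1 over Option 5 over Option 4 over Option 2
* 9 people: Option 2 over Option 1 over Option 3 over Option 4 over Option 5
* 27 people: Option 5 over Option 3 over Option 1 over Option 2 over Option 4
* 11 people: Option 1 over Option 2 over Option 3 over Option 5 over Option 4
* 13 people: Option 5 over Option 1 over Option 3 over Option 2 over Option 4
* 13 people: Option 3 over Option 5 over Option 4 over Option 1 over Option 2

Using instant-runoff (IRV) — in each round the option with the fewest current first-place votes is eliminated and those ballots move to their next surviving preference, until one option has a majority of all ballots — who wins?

Option 3

Round 1: Option 1 11, Option 2 9, Option 3 28, Option 4 0, Option 5 40. Option 4 eliminated.
Round 2: Option 1 11, Option 2 9, Option 3 28, Option 5 40. Option 2 eliminated.
Round 3: Option 1 20, Option 3 28, Option 5 40. Option 1 eliminated.
Round 4: Option 3 48, Option 5 40. Option 3 has a majority (≥45).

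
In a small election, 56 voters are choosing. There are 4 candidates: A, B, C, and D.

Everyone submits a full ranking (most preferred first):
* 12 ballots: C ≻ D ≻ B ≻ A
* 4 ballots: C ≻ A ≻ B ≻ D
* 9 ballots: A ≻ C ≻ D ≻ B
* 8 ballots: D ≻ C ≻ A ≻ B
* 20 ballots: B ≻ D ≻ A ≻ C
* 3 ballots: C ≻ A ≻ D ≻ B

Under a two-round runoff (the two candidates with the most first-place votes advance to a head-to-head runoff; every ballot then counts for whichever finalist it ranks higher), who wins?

Round 1 first-place votes: A 9, B 20, C 19, D 8. B and C advance.
Runoff: B is ranked above C on 20 ballots, C above B on 36.

C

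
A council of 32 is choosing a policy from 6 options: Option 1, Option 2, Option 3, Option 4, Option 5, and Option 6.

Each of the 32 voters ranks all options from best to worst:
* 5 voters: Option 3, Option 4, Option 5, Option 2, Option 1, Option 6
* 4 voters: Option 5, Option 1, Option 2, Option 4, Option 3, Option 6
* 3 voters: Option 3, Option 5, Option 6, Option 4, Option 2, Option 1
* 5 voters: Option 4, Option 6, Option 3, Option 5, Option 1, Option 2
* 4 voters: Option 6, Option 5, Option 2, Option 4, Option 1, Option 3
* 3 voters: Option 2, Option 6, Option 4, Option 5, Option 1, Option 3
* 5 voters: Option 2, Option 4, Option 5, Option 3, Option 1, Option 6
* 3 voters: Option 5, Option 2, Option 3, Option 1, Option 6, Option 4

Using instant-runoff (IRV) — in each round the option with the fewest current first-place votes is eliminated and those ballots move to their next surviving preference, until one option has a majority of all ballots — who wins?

Round 1: Option 1 0, Option 2 8, Option 3 8, Option 4 5, Option 5 7, Option 6 4. Option 1 eliminated.
Round 2: Option 2 8, Option 3 8, Option 4 5, Option 5 7, Option 6 4. Option 6 eliminated.
Round 3: Option 2 8, Option 3 8, Option 4 5, Option 5 11. Option 4 eliminated.
Round 4: Option 2 8, Option 3 13, Option 5 11. Option 2 eliminated.
Round 5: Option 3 13, Option 5 19. Option 5 has a majority (≥17).

Option 5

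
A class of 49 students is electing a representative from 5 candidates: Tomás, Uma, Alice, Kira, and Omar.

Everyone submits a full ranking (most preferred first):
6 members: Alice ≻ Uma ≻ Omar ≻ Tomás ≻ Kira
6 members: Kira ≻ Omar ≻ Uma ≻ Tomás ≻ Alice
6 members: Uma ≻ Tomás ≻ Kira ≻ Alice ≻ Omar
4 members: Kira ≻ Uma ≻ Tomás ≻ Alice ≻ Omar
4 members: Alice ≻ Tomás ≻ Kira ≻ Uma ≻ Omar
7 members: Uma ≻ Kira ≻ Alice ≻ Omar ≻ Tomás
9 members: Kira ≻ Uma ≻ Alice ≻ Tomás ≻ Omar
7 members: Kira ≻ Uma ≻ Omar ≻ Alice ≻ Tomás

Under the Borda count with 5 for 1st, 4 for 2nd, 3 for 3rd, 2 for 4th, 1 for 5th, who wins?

Tomás: 6×2 + 6×2 + 6×4 + 4×3 + 4×4 + 7×1 + 9×2 + 7×1 = 108
Uma: 6×4 + 6×3 + 6×5 + 4×4 + 4×2 + 7×5 + 9×4 + 7×4 = 195
Alice: 6×5 + 6×1 + 6×2 + 4×2 + 4×5 + 7×3 + 9×3 + 7×2 = 138
Kira: 6×1 + 6×5 + 6×3 + 4×5 + 4×3 + 7×4 + 9×5 + 7×5 = 194
Omar: 6×3 + 6×4 + 6×1 + 4×1 + 4×1 + 7×2 + 9×1 + 7×3 = 100

Uma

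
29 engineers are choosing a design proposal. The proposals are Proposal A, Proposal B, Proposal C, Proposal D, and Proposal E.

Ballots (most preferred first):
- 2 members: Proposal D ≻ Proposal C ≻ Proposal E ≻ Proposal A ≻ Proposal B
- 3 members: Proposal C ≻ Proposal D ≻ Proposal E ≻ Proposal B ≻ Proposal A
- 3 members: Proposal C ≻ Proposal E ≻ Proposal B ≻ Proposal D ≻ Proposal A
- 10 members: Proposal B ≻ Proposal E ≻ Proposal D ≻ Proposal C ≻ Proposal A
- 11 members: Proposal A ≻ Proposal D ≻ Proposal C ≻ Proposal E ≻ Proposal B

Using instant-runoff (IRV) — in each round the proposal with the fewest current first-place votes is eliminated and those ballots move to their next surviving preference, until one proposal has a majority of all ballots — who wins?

Proposal B

Round 1: Proposal A 11, Proposal B 10, Proposal C 6, Proposal D 2, Proposal E 0. Proposal E eliminated.
Round 2: Proposal A 11, Proposal B 10, Proposal C 6, Proposal D 2. Proposal D eliminated.
Round 3: Proposal A 11, Proposal B 10, Proposal C 8. Proposal C eliminated.
Round 4: Proposal A 13, Proposal B 16. Proposal B has a majority (≥15).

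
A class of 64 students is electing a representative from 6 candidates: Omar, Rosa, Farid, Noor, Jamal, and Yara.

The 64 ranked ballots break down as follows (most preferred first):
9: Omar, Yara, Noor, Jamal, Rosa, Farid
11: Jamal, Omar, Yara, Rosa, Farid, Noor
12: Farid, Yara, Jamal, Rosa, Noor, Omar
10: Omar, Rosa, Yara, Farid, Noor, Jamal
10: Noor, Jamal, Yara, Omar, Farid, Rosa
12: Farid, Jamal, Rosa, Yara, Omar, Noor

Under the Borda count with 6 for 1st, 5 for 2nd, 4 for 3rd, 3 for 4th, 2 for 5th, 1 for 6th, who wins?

Yara

Omar: 9×6 + 11×5 + 12×1 + 10×6 + 10×3 + 12×2 = 235
Rosa: 9×2 + 11×3 + 12×3 + 10×5 + 10×1 + 12×4 = 195
Farid: 9×1 + 11×2 + 12×6 + 10×3 + 10×2 + 12×6 = 225
Noor: 9×4 + 11×1 + 12×2 + 10×2 + 10×6 + 12×1 = 163
Jamal: 9×3 + 11×6 + 12×4 + 10×1 + 10×5 + 12×5 = 261
Yara: 9×5 + 11×4 + 12×5 + 10×4 + 10×4 + 12×3 = 265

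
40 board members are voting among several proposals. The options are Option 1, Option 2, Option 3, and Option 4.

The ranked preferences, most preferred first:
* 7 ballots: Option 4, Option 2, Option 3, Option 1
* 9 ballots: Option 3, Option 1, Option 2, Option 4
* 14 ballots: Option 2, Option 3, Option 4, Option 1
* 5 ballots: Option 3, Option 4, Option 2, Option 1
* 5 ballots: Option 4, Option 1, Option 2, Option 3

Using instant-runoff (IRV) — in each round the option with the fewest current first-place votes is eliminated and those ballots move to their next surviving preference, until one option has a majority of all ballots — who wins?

Option 2

Round 1: Option 1 0, Option 2 14, Option 3 14, Option 4 12. Option 1 eliminated.
Round 2: Option 2 14, Option 3 14, Option 4 12. Option 4 eliminated.
Round 3: Option 2 26, Option 3 14. Option 2 has a majority (≥21).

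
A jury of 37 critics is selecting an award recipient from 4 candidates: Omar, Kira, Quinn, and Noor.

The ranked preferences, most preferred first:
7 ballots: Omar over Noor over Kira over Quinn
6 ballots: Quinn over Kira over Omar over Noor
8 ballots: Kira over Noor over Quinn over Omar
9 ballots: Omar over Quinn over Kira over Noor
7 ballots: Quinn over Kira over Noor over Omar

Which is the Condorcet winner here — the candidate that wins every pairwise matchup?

Quinn vs Omar: 21–16
Quinn vs Kira: 22–15
Quinn vs Noor: 22–15
Quinn beats every other candidate.

Quinn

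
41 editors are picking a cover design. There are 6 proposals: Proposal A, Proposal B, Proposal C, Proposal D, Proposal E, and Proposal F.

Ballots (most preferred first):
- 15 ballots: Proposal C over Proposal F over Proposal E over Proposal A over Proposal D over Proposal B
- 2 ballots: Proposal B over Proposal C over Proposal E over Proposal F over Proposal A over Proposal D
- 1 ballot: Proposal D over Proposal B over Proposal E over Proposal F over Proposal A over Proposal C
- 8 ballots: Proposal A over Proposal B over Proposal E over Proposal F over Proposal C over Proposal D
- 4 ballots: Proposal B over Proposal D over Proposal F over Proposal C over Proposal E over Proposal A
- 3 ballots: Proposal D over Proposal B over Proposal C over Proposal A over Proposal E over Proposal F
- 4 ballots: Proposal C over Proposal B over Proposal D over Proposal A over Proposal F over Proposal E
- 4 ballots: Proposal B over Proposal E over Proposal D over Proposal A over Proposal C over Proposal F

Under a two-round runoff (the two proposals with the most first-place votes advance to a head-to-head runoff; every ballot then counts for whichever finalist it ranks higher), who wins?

Round 1 first-place votes: Proposal A 8, Proposal B 10, Proposal C 19, Proposal D 4, Proposal E 0, Proposal F 0. Proposal C and Proposal B advance.
Runoff: Proposal C is ranked above Proposal B on 19 ballots, Proposal B above Proposal C on 22.

Proposal B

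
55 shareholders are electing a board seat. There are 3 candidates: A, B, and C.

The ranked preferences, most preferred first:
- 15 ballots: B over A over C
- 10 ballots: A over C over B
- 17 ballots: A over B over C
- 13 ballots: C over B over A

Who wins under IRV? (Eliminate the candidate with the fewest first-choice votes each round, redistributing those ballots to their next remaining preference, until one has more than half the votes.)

B

Round 1: A 27, B 15, C 13. C eliminated.
Round 2: A 27, B 28. B has a majority (≥28).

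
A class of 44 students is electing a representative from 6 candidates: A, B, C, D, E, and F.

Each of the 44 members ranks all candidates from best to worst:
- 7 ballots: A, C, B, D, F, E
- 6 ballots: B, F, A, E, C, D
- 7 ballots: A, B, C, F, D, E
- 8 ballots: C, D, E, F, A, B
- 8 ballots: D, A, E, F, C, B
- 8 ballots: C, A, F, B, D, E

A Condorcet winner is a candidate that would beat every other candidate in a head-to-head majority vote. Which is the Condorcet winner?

A vs B: 38–6
A vs C: 28–16
A vs D: 28–16
A vs E: 36–8
A vs F: 30–14
A beats every other candidate.

A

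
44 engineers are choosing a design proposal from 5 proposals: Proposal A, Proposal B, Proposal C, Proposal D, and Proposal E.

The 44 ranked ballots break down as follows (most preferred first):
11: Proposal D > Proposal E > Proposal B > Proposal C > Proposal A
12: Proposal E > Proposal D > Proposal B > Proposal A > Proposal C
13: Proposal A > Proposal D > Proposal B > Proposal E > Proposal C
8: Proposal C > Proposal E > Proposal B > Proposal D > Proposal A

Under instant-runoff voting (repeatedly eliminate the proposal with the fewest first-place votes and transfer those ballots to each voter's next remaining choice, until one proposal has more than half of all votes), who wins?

Round 1: Proposal A 13, Proposal B 0, Proposal C 8, Proposal D 11, Proposal E 12. Proposal B eliminated.
Round 2: Proposal A 13, Proposal C 8, Proposal D 11, Proposal E 12. Proposal C eliminated.
Round 3: Proposal A 13, Proposal D 11, Proposal E 20. Proposal D eliminated.
Round 4: Proposal A 13, Proposal E 31. Proposal E has a majority (≥23).

Proposal E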